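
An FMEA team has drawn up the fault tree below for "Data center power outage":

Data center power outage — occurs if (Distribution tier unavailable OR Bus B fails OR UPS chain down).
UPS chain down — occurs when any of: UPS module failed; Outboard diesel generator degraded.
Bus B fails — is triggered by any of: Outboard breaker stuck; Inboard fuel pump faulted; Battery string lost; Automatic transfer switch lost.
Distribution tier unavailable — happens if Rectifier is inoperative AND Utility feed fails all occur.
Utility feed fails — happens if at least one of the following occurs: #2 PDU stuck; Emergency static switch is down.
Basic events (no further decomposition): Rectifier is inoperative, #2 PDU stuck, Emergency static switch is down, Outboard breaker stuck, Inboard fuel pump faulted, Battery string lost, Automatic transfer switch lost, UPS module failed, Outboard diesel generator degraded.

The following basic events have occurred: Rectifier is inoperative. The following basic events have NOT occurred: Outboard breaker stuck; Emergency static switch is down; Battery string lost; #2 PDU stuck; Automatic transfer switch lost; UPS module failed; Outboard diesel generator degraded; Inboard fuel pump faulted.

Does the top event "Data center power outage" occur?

Utility feed fails [OR]: #2 PDU stuck=not, Emergency static switch is down=not → no input occurs → does not occur.
Distribution tier unavailable [AND]: Rectifier is inoperative=occurs, Utility feed fails=not → not all inputs occur → does not occur.
Bus B fails [OR]: Outboard breaker stuck=not, Inboard fuel pump faulted=not, Battery string lost=not, Automatic transfer switch lost=not → no input occurs → does not occur.
UPS chain down [OR]: UPS module failed=not, Outboard diesel generator degraded=not → no input occurs → does not occur.
Data center power outage [OR]: Distribution tier unavailable=not, Bus B fails=not, UPS chain down=not → no input occurs → does not occur.

No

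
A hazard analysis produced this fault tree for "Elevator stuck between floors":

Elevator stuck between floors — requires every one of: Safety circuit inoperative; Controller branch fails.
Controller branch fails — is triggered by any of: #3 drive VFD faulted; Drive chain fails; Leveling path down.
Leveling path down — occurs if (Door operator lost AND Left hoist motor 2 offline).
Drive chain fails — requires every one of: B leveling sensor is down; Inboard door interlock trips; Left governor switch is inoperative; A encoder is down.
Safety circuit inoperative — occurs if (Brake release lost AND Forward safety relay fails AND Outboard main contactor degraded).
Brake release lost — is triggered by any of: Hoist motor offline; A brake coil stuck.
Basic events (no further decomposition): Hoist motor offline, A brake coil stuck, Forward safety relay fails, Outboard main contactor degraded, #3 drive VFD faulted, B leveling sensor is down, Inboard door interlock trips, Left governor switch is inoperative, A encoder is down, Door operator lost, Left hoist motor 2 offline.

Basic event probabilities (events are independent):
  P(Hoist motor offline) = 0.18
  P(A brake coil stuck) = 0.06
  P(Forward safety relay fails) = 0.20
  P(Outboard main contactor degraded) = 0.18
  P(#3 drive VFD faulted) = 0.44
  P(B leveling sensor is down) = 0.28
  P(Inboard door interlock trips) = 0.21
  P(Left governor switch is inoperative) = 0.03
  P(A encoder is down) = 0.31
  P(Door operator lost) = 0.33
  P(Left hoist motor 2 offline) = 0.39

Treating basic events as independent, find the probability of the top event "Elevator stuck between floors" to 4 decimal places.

0.0042

P(Brake release lost) [OR] = 1 − (1−0.18) × (1−0.06) = 0.229200
P(Safety circuit inoperative) [AND] = 0.229200 × 0.20 × 0.18 = 0.008251
P(Drive chain fails) [AND] = 0.28 × 0.21 × 0.03 × 0.31 = 0.000547
P(Leveling path down) [AND] = 0.33 × 0.39 = 0.128700
P(Controller branch fails) [OR] = 1 − (1−0.44) × (1−0.000547) × (1−0.128700) = 0.512339
P(Elevator stuck between floors) [AND] = 0.008251 × 0.512339 = 0.004227
Rounded to 4 decimal places: P(Elevator stuck between floors) ≈ 0.0042.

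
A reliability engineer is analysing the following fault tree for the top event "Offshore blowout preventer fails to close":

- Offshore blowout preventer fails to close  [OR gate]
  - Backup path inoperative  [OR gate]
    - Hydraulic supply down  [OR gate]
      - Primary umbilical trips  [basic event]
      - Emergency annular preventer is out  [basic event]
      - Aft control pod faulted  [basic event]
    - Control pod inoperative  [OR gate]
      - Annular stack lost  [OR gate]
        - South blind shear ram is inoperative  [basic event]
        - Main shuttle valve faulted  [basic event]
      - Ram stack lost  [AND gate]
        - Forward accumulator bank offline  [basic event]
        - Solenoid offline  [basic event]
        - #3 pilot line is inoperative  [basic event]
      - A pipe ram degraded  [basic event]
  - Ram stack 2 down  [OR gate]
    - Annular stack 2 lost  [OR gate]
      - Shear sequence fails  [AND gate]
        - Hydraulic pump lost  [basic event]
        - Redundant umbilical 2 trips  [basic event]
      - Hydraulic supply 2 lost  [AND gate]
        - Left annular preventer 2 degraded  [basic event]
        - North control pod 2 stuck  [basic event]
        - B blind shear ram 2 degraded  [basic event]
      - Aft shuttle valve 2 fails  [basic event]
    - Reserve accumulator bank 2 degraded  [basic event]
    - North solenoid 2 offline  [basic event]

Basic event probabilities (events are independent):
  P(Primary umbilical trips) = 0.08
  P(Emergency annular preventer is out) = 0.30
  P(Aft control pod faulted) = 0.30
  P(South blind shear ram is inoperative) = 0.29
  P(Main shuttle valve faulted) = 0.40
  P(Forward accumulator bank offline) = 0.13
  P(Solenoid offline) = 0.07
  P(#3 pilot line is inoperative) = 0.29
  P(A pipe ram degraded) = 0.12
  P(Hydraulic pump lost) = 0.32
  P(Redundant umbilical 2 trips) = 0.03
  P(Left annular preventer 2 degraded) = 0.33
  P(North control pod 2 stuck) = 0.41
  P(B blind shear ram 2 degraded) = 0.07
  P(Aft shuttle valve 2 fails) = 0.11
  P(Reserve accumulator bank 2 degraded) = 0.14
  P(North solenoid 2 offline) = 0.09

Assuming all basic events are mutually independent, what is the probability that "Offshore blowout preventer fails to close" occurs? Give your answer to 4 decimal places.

P(Hydraulic supply down) [OR] = 1 − (1−0.08) × (1−0.30) × (1−0.30) = 0.549200
P(Annular stack lost) [OR] = 1 − (1−0.29) × (1−0.40) = 0.574000
P(Ram stack lost) [AND] = 0.13 × 0.07 × 0.29 = 0.002639
P(Control pod inoperative) [OR] = 1 − (1−0.574000) × (1−0.002639) × (1−0.12) = 0.626109
P(Backup path inoperative) [OR] = 1 − (1−0.549200) × (1−0.626109) = 0.831450
P(Shear sequence fails) [AND] = 0.32 × 0.03 = 0.009600
P(Hydraulic supply 2 lost) [AND] = 0.33 × 0.41 × 0.07 = 0.009471
P(Annular stack 2 lost) [OR] = 1 − (1−0.009600) × (1−0.009471) × (1−0.11) = 0.126892
P(Ram stack 2 down) [OR] = 1 − (1−0.126892) × (1−0.14) × (1−0.09) = 0.316706
P(Offshore blowout preventer fails to close) [OR] = 1 − (1−0.831450) × (1−0.316706) = 0.884831
Rounded to 4 decimal places: P(Offshore blowout preventer fails to close) ≈ 0.8848.

0.8848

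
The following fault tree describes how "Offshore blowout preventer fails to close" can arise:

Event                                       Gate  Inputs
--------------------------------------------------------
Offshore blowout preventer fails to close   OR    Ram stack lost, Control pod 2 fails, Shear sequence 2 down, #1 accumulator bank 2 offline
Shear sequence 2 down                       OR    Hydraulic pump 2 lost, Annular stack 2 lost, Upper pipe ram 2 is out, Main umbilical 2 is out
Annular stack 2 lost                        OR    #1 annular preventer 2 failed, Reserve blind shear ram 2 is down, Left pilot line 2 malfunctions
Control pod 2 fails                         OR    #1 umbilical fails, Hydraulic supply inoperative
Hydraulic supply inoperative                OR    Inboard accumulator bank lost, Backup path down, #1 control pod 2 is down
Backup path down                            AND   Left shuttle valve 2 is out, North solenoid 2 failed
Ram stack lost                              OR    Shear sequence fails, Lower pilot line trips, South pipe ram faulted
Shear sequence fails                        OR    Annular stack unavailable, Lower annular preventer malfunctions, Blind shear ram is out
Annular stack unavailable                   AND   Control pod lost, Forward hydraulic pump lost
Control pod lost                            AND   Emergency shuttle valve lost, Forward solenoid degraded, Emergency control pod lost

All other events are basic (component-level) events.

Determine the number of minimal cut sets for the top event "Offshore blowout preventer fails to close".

Control pod lost [AND]: one cut set from each child combined → 1 × 1 × 1 = 1 cut set(s).
Annular stack unavailable [AND]: one cut set from each child combined → 1 × 1 = 1 cut set(s).
Shear sequence fails [OR]: union of children's cut sets → 3 cut set(s).
Ram stack lost [OR]: union of children's cut sets → 5 cut set(s).
Backup path down [AND]: one cut set from each child combined → 1 × 1 = 1 cut set(s).
Hydraulic supply inoperative [OR]: union of children's cut sets → 3 cut set(s).
Control pod 2 fails [OR]: union of children's cut sets → 4 cut set(s).
Annular stack 2 lost [OR]: union of children's cut sets → 3 cut set(s).
Shear sequence 2 down [OR]: union of children's cut sets → 6 cut set(s).
Offshore blowout preventer fails to close [OR]: union of children's cut sets → 16 cut set(s).

16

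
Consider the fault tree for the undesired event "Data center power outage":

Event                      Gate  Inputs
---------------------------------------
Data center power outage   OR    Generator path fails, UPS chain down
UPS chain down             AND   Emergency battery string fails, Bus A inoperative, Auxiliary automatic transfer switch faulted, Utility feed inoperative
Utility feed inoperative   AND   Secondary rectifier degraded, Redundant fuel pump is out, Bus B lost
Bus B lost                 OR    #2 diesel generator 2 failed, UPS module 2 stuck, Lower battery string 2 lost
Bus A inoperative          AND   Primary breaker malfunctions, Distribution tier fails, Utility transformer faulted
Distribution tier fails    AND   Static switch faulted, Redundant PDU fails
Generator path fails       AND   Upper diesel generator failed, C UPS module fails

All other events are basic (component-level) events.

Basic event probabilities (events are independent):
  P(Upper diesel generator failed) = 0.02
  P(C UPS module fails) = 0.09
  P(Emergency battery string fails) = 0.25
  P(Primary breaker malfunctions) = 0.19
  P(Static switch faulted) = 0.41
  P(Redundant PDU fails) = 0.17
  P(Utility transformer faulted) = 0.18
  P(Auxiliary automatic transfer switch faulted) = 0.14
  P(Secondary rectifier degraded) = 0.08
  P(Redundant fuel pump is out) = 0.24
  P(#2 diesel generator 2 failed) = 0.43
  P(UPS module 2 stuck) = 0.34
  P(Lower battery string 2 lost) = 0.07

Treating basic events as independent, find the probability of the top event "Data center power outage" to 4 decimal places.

P(Generator path fails) [AND] = 0.02 × 0.09 = 0.001800
P(Distribution tier fails) [AND] = 0.41 × 0.17 = 0.069700
P(Bus A inoperative) [AND] = 0.19 × 0.069700 × 0.18 = 0.002384
P(Bus B lost) [OR] = 1 − (1−0.43) × (1−0.34) × (1−0.07) = 0.650134
P(Utility feed inoperative) [AND] = 0.08 × 0.24 × 0.650134 = 0.012483
P(UPS chain down) [AND] = 0.25 × 0.002384 × 0.14 × 0.012483 = 0.000001
P(Data center power outage) [OR] = 1 − (1−0.001800) × (1−0.000001) = 0.001801
Rounded to 4 decimal places: P(Data center power outage) ≈ 0.0018.

0.0018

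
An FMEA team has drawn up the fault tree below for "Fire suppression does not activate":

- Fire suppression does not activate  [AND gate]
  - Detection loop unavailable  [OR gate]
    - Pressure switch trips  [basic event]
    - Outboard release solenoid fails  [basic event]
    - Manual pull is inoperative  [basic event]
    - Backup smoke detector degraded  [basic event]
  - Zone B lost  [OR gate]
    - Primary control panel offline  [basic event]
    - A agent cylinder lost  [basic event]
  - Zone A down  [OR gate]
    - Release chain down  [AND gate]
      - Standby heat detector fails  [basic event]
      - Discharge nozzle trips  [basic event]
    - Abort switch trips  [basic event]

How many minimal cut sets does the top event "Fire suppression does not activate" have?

16

Detection loop unavailable [OR]: union of children's cut sets → 4 cut set(s).
Zone B lost [OR]: union of children's cut sets → 2 cut set(s).
Release chain down [AND]: one cut set from each child combined → 1 × 1 = 1 cut set(s).
Zone A down [OR]: union of children's cut sets → 2 cut set(s).
Fire suppression does not activate [AND]: one cut set from each child combined → 4 × 2 × 2 = 16 cut set(s).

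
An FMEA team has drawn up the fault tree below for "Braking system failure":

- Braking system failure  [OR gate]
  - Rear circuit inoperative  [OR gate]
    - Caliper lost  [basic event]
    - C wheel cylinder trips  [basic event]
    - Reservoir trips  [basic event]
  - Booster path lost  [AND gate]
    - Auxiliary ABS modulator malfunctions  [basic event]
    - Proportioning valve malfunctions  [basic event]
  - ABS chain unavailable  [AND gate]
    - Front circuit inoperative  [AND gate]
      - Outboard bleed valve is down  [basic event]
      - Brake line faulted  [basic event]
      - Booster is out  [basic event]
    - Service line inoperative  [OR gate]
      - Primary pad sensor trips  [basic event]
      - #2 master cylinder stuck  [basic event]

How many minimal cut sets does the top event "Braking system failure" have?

6

Rear circuit inoperative [OR]: union of children's cut sets → 3 cut set(s).
Booster path lost [AND]: one cut set from each child combined → 1 × 1 = 1 cut set(s).
Front circuit inoperative [AND]: one cut set from each child combined → 1 × 1 × 1 = 1 cut set(s).
Service line inoperative [OR]: union of children's cut sets → 2 cut set(s).
ABS chain unavailable [AND]: one cut set from each child combined → 1 × 2 = 2 cut set(s).
Braking system failure [OR]: union of children's cut sets → 6 cut set(s).
Minimal cut sets: {Caliper lost}; {C wheel cylinder trips}; {Reservoir trips}; {Auxiliary ABS modulator malfunctions, Proportioning valve malfunctions}; {Booster is out, Brake line faulted, Outboard bleed valve is down, Primary pad sensor trips}; {#2 master cylinder stuck, Booster is out, Brake line faulted, Outboard bleed valve is down}.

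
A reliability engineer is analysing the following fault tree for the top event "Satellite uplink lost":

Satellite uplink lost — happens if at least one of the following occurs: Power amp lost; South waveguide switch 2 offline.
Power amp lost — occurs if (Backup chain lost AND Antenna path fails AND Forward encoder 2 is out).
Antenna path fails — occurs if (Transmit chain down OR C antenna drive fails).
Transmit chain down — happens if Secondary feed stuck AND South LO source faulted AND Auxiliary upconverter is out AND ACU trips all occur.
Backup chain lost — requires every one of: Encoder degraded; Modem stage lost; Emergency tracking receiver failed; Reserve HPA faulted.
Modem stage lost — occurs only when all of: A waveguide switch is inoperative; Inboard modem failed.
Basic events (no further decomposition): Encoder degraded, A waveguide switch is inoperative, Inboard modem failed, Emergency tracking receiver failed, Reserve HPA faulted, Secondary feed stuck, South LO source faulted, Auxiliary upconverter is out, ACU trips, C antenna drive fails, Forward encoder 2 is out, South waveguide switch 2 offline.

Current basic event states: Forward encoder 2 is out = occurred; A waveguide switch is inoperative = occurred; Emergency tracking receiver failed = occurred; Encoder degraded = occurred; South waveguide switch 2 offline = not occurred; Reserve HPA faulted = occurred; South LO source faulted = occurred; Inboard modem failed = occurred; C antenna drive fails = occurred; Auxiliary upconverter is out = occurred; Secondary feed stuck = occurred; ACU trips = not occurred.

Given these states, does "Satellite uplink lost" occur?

Modem stage lost [AND]: A waveguide switch is inoperative=occurs, Inboard modem failed=occurs → all inputs occur → occurs.
Backup chain lost [AND]: Encoder degraded=occurs, Modem stage lost=occurs, Emergency tracking receiver failed=occurs, Reserve HPA faulted=occurs → all inputs occur → occurs.
Transmit chain down [AND]: Secondary feed stuck=occurs, South LO source faulted=occurs, Auxiliary upconverter is out=occurs, ACU trips=not → not all inputs occur → does not occur.
Antenna path fails [OR]: Transmit chain down=not, C antenna drive fails=occurs → at least one input occurs → occurs.
Power amp lost [AND]: Backup chain lost=occurs, Antenna path fails=occurs, Forward encoder 2 is out=occurs → all inputs occur → occurs.
Satellite uplink lost [OR]: Power amp lost=occurs, South waveguide switch 2 offline=not → at least one input occurs → occurs.

Yes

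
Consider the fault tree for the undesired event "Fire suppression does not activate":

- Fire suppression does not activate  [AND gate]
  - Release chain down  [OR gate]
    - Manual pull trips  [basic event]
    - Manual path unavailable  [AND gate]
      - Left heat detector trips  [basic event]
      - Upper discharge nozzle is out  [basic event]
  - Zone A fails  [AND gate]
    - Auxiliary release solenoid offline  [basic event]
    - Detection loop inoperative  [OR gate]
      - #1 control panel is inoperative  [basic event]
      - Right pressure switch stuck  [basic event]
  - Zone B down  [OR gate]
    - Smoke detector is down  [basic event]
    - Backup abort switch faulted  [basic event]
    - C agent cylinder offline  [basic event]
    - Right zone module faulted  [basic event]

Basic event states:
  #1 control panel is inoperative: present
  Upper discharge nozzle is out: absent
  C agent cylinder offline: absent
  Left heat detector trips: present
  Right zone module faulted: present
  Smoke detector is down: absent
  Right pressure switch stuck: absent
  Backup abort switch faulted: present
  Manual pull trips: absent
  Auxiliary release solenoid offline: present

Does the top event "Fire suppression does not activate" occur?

Manual path unavailable [AND]: Left heat detector trips=occurs, Upper discharge nozzle is out=not → not all inputs occur → does not occur.
Release chain down [OR]: Manual pull trips=not, Manual path unavailable=not → no input occurs → does not occur.
Detection loop inoperative [OR]: #1 control panel is inoperative=occurs, Right pressure switch stuck=not → at least one input occurs → occurs.
Zone A fails [AND]: Auxiliary release solenoid offline=occurs, Detection loop inoperative=occurs → all inputs occur → occurs.
Zone B down [OR]: Smoke detector is down=not, Backup abort switch faulted=occurs, C agent cylinder offline=not, Right zone module faulted=occurs → at least one input occurs → occurs.
Fire suppression does not activate [AND]: Release chain down=not, Zone A fails=occurs, Zone B down=occurs → not all inputs occur → does not occur.

No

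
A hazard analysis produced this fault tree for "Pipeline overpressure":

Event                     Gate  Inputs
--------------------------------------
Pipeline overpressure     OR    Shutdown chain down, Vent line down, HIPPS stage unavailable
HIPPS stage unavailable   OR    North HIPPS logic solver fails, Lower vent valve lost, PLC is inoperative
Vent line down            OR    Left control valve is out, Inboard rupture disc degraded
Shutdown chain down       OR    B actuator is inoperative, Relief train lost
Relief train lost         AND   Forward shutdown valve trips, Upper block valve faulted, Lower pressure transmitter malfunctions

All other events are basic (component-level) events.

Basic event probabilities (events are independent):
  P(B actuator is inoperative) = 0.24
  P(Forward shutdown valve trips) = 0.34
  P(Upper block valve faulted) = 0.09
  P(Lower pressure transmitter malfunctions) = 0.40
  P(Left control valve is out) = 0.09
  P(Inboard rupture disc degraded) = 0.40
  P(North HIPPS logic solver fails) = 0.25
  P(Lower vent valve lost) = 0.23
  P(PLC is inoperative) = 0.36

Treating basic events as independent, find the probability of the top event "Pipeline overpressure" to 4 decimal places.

0.8485

P(Relief train lost) [AND] = 0.34 × 0.09 × 0.40 = 0.012240
P(Shutdown chain down) [OR] = 1 − (1−0.24) × (1−0.012240) = 0.249302
P(Vent line down) [OR] = 1 − (1−0.09) × (1−0.40) = 0.454000
P(HIPPS stage unavailable) [OR] = 1 − (1−0.25) × (1−0.23) × (1−0.36) = 0.630400
P(Pipeline overpressure) [OR] = 1 − (1−0.249302) × (1−0.454000) × (1−0.630400) = 0.848508
Rounded to 4 decimal places: P(Pipeline overpressure) ≈ 0.8485.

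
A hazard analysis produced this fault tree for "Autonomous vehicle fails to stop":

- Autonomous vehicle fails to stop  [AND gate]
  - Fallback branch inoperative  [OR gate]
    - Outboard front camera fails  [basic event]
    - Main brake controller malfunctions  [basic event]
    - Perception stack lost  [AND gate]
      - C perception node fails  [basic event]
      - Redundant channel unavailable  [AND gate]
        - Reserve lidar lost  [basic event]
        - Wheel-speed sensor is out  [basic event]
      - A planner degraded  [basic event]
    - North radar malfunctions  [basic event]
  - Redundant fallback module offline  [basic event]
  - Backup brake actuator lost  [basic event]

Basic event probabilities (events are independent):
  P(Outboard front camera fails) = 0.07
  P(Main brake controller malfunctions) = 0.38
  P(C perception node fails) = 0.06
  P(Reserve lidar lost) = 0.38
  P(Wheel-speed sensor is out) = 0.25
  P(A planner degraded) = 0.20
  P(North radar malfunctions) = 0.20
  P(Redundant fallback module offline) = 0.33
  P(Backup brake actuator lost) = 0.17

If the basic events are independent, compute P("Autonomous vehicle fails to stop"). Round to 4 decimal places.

P(Redundant channel unavailable) [AND] = 0.38 × 0.25 = 0.095000
P(Perception stack lost) [AND] = 0.06 × 0.095000 × 0.20 = 0.001140
P(Fallback branch inoperative) [OR] = 1 − (1−0.07) × (1−0.38) × (1−0.001140) × (1−0.20) = 0.539246
P(Autonomous vehicle fails to stop) [AND] = 0.539246 × 0.33 × 0.17 = 0.030252
Rounded to 4 decimal places: P(Autonomous vehicle fails to stop) ≈ 0.0303.

0.0303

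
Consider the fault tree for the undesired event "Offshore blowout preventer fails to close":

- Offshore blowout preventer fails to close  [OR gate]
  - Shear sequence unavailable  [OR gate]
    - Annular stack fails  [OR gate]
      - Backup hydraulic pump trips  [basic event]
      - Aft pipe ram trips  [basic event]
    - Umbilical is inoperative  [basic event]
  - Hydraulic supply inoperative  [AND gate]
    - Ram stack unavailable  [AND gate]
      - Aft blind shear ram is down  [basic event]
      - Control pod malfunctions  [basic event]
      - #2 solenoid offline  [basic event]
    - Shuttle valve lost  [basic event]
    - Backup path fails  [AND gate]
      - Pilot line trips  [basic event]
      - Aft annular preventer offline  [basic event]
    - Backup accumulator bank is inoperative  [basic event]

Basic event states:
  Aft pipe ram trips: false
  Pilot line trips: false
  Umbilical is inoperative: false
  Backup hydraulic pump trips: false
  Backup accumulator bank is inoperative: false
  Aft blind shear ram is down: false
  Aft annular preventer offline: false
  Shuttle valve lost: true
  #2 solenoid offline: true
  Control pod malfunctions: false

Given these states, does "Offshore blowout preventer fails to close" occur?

No

Annular stack fails [OR]: Backup hydraulic pump trips=not, Aft pipe ram trips=not → no input occurs → does not occur.
Shear sequence unavailable [OR]: Annular stack fails=not, Umbilical is inoperative=not → no input occurs → does not occur.
Ram stack unavailable [AND]: Aft blind shear ram is down=not, Control pod malfunctions=not, #2 solenoid offline=occurs → not all inputs occur → does not occur.
Backup path fails [AND]: Pilot line trips=not, Aft annular preventer offline=not → not all inputs occur → does not occur.
Hydraulic supply inoperative [AND]: Ram stack unavailable=not, Shuttle valve lost=occurs, Backup path fails=not, Backup accumulator bank is inoperative=not → not all inputs occur → does not occur.
Offshore blowout preventer fails to close [OR]: Shear sequence unavailable=not, Hydraulic supply inoperative=not → no input occurs → does not occur.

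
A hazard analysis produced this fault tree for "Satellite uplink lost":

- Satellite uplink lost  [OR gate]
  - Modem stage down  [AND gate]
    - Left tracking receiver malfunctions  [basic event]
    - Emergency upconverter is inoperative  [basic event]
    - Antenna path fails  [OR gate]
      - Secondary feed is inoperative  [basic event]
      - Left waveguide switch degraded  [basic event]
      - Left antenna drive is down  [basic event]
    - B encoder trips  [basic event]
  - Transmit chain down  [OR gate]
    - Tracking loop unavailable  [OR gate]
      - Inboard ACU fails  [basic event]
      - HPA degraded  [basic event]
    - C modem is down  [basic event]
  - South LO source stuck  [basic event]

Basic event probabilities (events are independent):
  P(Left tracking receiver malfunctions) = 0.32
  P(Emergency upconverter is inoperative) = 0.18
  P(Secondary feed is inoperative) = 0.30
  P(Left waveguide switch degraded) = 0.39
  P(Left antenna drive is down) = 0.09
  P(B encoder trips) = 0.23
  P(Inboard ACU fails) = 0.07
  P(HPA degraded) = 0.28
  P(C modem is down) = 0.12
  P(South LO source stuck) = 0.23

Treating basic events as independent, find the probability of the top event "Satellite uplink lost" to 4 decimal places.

0.5500

P(Antenna path fails) [OR] = 1 − (1−0.30) × (1−0.39) × (1−0.09) = 0.611430
P(Modem stage down) [AND] = 0.32 × 0.18 × 0.611430 × 0.23 = 0.008100
P(Tracking loop unavailable) [OR] = 1 − (1−0.07) × (1−0.28) = 0.330400
P(Transmit chain down) [OR] = 1 − (1−0.330400) × (1−0.12) = 0.410752
P(Satellite uplink lost) [OR] = 1 − (1−0.008100) × (1−0.410752) × (1−0.23) = 0.549954
Rounded to 4 decimal places: P(Satellite uplink lost) ≈ 0.5500.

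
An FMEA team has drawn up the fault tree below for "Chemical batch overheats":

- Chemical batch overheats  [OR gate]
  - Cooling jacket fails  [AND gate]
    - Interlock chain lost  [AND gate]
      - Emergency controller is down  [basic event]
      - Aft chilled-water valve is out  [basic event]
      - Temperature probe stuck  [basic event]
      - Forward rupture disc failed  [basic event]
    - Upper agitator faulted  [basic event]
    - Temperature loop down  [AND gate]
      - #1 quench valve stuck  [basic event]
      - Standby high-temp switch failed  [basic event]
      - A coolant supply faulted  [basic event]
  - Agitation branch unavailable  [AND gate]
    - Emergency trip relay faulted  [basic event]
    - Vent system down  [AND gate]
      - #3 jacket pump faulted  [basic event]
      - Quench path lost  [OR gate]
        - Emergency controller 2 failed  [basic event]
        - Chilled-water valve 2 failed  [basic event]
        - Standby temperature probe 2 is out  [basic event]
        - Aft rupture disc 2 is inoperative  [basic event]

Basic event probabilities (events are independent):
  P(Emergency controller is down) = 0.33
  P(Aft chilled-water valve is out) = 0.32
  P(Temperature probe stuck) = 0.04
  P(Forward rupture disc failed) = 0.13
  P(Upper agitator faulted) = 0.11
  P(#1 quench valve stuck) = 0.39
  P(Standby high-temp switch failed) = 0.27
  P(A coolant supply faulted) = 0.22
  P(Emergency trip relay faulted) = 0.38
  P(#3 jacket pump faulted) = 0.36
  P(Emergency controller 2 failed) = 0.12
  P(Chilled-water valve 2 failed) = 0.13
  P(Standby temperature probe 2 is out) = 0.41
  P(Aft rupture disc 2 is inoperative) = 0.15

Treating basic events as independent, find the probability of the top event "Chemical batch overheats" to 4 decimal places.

0.0843

P(Interlock chain lost) [AND] = 0.33 × 0.32 × 0.04 × 0.13 = 0.000549
P(Temperature loop down) [AND] = 0.39 × 0.27 × 0.22 = 0.023166
P(Cooling jacket fails) [AND] = 0.000549 × 0.11 × 0.023166 = 0.000001
P(Quench path lost) [OR] = 1 − (1−0.12) × (1−0.13) × (1−0.41) × (1−0.15) = 0.616052
P(Vent system down) [AND] = 0.36 × 0.616052 = 0.221779
P(Agitation branch unavailable) [AND] = 0.38 × 0.221779 = 0.084276
P(Chemical batch overheats) [OR] = 1 − (1−0.000001) × (1−0.084276) = 0.084277
Rounded to 4 decimal places: P(Chemical batch overheats) ≈ 0.0843.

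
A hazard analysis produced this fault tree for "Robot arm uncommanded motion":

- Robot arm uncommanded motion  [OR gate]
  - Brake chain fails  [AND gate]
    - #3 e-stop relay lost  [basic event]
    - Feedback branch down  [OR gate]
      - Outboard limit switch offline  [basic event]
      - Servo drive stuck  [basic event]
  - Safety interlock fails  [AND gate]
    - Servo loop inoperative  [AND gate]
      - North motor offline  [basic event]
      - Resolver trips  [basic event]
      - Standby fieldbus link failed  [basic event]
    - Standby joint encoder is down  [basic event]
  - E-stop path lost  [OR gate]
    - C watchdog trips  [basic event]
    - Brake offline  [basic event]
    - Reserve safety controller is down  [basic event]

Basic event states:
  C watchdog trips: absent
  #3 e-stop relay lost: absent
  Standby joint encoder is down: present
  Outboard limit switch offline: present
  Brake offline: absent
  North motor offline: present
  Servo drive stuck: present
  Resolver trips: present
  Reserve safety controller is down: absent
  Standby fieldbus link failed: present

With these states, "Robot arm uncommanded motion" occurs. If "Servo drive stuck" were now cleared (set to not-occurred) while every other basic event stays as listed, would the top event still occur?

Counterfactual: set "Servo drive stuck" to not occurred.
Feedback branch down [OR]: Outboard limit switch offline=occurs, Servo drive stuck=not → at least one input occurs → occurs.
Brake chain fails [AND]: #3 e-stop relay lost=not, Feedback branch down=occurs → not all inputs occur → does not occur.
Servo loop inoperative [AND]: North motor offline=occurs, Resolver trips=occurs, Standby fieldbus link failed=occurs → all inputs occur → occurs.
Safety interlock fails [AND]: Servo loop inoperative=occurs, Standby joint encoder is down=occurs → all inputs occur → occurs.
E-stop path lost [OR]: C watchdog trips=not, Brake offline=not, Reserve safety controller is down=not → no input occurs → does not occur.
Robot arm uncommanded motion [OR]: Brake chain fails=not, Safety interlock fails=occurs, E-stop path lost=not → at least one input occurs → occurs.

Yes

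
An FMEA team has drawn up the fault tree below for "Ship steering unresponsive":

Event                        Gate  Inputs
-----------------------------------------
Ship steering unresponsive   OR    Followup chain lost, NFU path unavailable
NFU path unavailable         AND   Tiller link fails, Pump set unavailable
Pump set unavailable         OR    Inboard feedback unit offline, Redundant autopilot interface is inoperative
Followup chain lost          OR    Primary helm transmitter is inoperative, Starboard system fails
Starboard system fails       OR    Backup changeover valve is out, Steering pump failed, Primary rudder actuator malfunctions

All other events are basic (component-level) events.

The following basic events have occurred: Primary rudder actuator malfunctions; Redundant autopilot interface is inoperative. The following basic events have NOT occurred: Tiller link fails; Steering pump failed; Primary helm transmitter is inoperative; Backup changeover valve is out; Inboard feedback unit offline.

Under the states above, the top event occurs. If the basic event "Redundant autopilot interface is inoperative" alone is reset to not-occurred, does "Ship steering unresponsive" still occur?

Counterfactual: set "Redundant autopilot interface is inoperative" to not occurred.
Starboard system fails [OR]: Backup changeover valve is out=not, Steering pump failed=not, Primary rudder actuator malfunctions=occurs → at least one input occurs → occurs.
Followup chain lost [OR]: Primary helm transmitter is inoperative=not, Starboard system fails=occurs → at least one input occurs → occurs.
Pump set unavailable [OR]: Inboard feedback unit offline=not, Redundant autopilot interface is inoperative=not → no input occurs → does not occur.
NFU path unavailable [AND]: Tiller link fails=not, Pump set unavailable=not → not all inputs occur → does not occur.
Ship steering unresponsive [OR]: Followup chain lost=occurs, NFU path unavailable=not → at least one input occurs → occurs.

Yes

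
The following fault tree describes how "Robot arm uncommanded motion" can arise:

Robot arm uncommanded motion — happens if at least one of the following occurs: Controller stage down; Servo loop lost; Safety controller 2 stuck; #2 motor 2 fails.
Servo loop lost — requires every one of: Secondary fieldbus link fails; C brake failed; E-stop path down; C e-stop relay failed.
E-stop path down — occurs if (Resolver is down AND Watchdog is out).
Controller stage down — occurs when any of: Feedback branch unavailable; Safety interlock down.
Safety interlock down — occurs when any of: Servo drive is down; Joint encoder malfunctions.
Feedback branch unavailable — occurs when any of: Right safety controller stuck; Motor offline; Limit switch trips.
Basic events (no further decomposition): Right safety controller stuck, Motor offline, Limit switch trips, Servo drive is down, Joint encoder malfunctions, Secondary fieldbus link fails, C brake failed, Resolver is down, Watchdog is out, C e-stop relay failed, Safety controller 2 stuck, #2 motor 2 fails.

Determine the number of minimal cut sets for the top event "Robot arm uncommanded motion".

Feedback branch unavailable [OR]: union of children's cut sets → 3 cut set(s).
Safety interlock down [OR]: union of children's cut sets → 2 cut set(s).
Controller stage down [OR]: union of children's cut sets → 5 cut set(s).
E-stop path down [AND]: one cut set from each child combined → 1 × 1 = 1 cut set(s).
Servo loop lost [AND]: one cut set from each child combined → 1 × 1 × 1 × 1 = 1 cut set(s).
Robot arm uncommanded motion [OR]: union of children's cut sets → 8 cut set(s).
Minimal cut sets: {Right safety controller stuck}; {Motor offline}; {Limit switch trips}; {Servo drive is down}; {Joint encoder malfunctions}; {C brake failed, C e-stop relay failed, Resolver is down, Secondary fieldbus link fails, Watchdog is out}; {Safety controller 2 stuck}; {#2 motor 2 fails}.

8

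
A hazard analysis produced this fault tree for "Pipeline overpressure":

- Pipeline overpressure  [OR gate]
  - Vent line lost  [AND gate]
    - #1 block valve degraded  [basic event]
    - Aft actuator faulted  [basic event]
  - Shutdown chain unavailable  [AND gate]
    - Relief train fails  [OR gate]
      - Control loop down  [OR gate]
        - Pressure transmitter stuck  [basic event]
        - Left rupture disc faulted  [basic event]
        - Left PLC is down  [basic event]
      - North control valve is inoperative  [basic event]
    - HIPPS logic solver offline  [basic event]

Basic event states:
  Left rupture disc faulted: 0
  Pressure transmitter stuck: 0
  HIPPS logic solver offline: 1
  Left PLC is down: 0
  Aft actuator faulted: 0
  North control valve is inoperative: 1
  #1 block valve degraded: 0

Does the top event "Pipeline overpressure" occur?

Yes

Vent line lost [AND]: #1 block valve degraded=not, Aft actuator faulted=not → not all inputs occur → does not occur.
Control loop down [OR]: Pressure transmitter stuck=not, Left rupture disc faulted=not, Left PLC is down=not → no input occurs → does not occur.
Relief train fails [OR]: Control loop down=not, North control valve is inoperative=occurs → at least one input occurs → occurs.
Shutdown chain unavailable [AND]: Relief train fails=occurs, HIPPS logic solver offline=occurs → all inputs occur → occurs.
Pipeline overpressure [OR]: Vent line lost=not, Shutdown chain unavailable=occurs → at least one input occurs → occurs.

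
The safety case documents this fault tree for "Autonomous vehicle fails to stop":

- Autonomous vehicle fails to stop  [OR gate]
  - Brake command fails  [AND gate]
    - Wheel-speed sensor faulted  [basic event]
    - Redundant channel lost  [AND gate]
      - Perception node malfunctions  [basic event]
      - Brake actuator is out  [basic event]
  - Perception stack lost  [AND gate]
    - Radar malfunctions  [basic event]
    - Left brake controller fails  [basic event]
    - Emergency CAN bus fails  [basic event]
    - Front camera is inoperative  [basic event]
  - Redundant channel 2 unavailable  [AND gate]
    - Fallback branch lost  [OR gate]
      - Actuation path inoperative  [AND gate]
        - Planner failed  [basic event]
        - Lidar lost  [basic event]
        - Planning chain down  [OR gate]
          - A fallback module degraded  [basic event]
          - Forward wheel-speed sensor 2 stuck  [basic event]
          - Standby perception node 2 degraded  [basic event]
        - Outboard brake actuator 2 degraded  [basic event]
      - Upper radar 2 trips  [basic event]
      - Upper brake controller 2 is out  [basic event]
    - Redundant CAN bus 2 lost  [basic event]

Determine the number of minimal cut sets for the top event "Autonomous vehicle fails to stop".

7

Redundant channel lost [AND]: one cut set from each child combined → 1 × 1 = 1 cut set(s).
Brake command fails [AND]: one cut set from each child combined → 1 × 1 = 1 cut set(s).
Perception stack lost [AND]: one cut set from each child combined → 1 × 1 × 1 × 1 = 1 cut set(s).
Planning chain down [OR]: union of children's cut sets → 3 cut set(s).
Actuation path inoperative [AND]: one cut set from each child combined → 1 × 1 × 3 × 1 = 3 cut set(s).
Fallback branch lost [OR]: union of children's cut sets → 5 cut set(s).
Redundant channel 2 unavailable [AND]: one cut set from each child combined → 5 × 1 = 5 cut set(s).
Autonomous vehicle fails to stop [OR]: union of children's cut sets → 7 cut set(s).
Minimal cut sets: {Brake actuator is out, Perception node malfunctions, Wheel-speed sensor faulted}; {Emergency CAN bus fails, Front camera is inoperative, Left brake controller fails, Radar malfunctions}; {A fallback module degraded, Lidar lost, Outboard brake actuator 2 degraded, Planner failed, Redundant CAN bus 2 lost}; {Forward wheel-speed sensor 2 stuck, Lidar lost, Outboard brake actuator 2 degraded, Planner failed, Redundant CAN bus 2 lost}; {Lidar lost, Outboard brake actuator 2 degraded, Planner failed, Redundant CAN bus 2 lost, Standby perception node 2 degraded}; {Redundant CAN bus 2 lost, Upper radar 2 trips}; {Redundant CAN bus 2 lost, Upper brake controller 2 is out}.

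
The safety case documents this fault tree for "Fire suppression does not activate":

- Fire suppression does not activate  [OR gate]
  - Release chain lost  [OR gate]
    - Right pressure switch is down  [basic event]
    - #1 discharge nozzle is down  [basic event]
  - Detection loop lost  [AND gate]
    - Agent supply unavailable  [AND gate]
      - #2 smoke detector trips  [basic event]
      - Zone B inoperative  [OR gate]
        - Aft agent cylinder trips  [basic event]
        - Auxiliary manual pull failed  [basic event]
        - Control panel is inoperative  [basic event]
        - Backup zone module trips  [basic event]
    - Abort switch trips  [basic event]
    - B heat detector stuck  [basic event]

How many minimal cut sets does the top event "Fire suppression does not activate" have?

Release chain lost [OR]: union of children's cut sets → 2 cut set(s).
Zone B inoperative [OR]: union of children's cut sets → 4 cut set(s).
Agent supply unavailable [AND]: one cut set from each child combined → 1 × 4 = 4 cut set(s).
Detection loop lost [AND]: one cut set from each child combined → 4 × 1 × 1 = 4 cut set(s).
Fire suppression does not activate [OR]: union of children's cut sets → 6 cut set(s).
Minimal cut sets: {Right pressure switch is down}; {#1 discharge nozzle is down}; {#2 smoke detector trips, Abort switch trips, Aft agent cylinder trips, B heat detector stuck}; {#2 smoke detector trips, Abort switch trips, Auxiliary manual pull failed, B heat detector stuck}; {#2 smoke detector trips, Abort switch trips, B heat detector stuck, Control panel is inoperative}; {#2 smoke detector trips, Abort switch trips, B heat detector stuck, Backup zone module trips}.

6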